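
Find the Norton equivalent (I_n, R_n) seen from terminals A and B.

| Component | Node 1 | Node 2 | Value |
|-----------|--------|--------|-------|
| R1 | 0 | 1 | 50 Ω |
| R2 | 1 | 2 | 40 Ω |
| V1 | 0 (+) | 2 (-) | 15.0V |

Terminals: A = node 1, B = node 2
Find the Thévenin equivalent first; then I_n = V_th/R_th and R_n = R_th.
Step 1 — V_th is the open-circuit voltage V_A - V_B (nothing connected across the terminals).
Nodal analysis, taking node 2 as the 0 V reference.
Source V1 fixes V_0 = 15 V.
KCL at each unknown node (sum of currents leaving = 0; resistances in Ω):
  Node 1: (V_1 - 15)/50 + (V_1 - 0)/40 = 0
Collecting terms: 0.045 × V_1 = 0.3  =>  V_1 = 6.667 V
V_th = V_1 - V_2 = 6.667 - 0 = 6.667 V
Step 2 — R_th: zero the source — replace V1 by a short circuit (node 2 merges into node 0) — and find the resistance seen between A (node 1) and B (node 0).
Reduce the network between node 1 (A) and node 0 (B) by series/parallel combination:
  Rp1 = R1 ‖ R2 (parallel, both between nodes 0 and 1) = 1/(1/50 + 1/40) = 22.22 Ω
R_th = 22.22 Ω
I_n = V_th/R_th = 6.667/22.22 = 0.3 A, and R_n = R_th = 22.22 Ω

Final answer: I_n = 0.3 A, R_n = 22.22 Ω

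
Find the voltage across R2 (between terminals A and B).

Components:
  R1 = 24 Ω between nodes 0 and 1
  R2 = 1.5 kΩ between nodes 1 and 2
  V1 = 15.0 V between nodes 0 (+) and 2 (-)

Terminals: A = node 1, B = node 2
R1 and R2 are in series across V1 (node 0 → node 1 → node 2), and the output A–B is taken across R2, so this is a voltage divider.
Series current: I = V1/(R1 + R2) = 15/(24 + 1500) = 15/1524 = 0.009843 A
V_R2 = I × R2 = V1 × R2/(R1 + R2) = 15 × 1500/1524 = 14.76 V

Final answer: 14.76 V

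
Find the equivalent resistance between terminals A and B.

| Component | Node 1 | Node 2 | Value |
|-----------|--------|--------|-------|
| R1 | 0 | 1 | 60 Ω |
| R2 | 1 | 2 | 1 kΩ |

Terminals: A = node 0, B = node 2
Reduce the network between node 0 (A) and node 2 (B) by series/parallel combination:
  Rs1 = R1 + R2 (series, joined only at node 1) = 60 + 1000 = 1060 Ω
R_eq = 1.06 kΩ

Final answer: 1.06 kΩ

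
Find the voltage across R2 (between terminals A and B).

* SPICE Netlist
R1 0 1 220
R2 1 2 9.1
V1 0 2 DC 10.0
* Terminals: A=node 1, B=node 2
R1 and R2 are in series across V1 (node 0 → node 1 → node 2), and the output A–B is taken across R2, so this is a voltage divider.
Series current: I = V1/(R1 + R2) = 10/(220 + 9.1) = 10/229.1 = 0.04365 A
V_R2 = I × R2 = V1 × R2/(R1 + R2) = 10 × 9.1/229.1 = 0.3972 V

Final answer: 0.3972 V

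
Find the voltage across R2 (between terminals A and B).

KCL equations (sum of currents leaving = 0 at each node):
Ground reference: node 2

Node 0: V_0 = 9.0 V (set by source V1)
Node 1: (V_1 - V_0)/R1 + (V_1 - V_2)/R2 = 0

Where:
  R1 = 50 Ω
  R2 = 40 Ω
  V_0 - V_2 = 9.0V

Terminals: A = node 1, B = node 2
R1 and R2 are in series across V1 (node 0 → node 1 → node 2), and the output A–B is taken across R2, so this is a voltage divider.
Series current: I = V1/(R1 + R2) = 9/(50 + 40) = 9/90 = 0.1 A
V_R2 = I × R2 = V1 × R2/(R1 + R2) = 9 × 40/90 = 4 V

Final answer: 4 V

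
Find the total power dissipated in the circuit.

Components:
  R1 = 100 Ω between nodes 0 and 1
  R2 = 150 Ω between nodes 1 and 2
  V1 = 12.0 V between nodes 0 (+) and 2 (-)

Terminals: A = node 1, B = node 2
Nodal analysis, taking node 2 as the 0 V reference.
Source V1 fixes V_0 = 12 V.
KCL at each unknown node (sum of currents leaving = 0; resistances in Ω):
  Node 1: (V_1 - 12)/100 + (V_1 - 0)/150 = 0
Collecting terms: 0.01667 × V_1 = 0.12  =>  V_1 = 7.2 V
Power in each resistor, P = (ΔV)²/R:
  P_R1 = (12 - 7.2)²/100 = 0.2304 W
  P_R2 = (7.2 - 0)²/150 = 0.3456 W
P_total = P_R1 + P_R2 = 0.576 W

Final answer: 0.576 W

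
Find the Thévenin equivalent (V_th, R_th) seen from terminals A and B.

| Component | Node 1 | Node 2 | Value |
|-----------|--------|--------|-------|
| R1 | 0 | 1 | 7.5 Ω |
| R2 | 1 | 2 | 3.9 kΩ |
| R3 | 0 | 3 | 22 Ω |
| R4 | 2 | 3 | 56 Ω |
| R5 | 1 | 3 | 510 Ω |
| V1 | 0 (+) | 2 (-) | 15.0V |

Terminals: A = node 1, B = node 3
Step 1 — V_th is the open-circuit voltage V_A - V_B (nothing connected across the terminals).
Nodal analysis, taking node 2 as the 0 V reference.
Source V1 fixes V_0 = 15 V.
KCL at each unknown node (sum of currents leaving = 0; resistances in Ω):
  Node 1: (V_1 - 15)/7.5 + (V_1 - 0)/3900 + (V_1 - V_3)/510 = 0
  Node 3: (V_3 - 15)/22 + (V_3 - 0)/56 + (V_3 - V_1)/510 = 0
Collecting terms (coefficients in siemens):
  0.1356·V_1 - 0.001961·V_3 = 2
  0.06527·V_3 - 0.001961·V_1 = 0.6818
Determinant D = (0.1356)(0.06527) - (-0.001961)(-0.001961) = 0.008844
V_1 = [(2)(0.06527) - (-0.001961)(0.6818)]/D = 14.91 V
V_3 = [(0.1356)(0.6818) - (2)(-0.001961)]/D = 10.89 V
V_th = V_1 - V_3 = 14.91 - 10.89 = 4.019 V
Step 2 — R_th: zero the source — replace V1 by a short circuit (node 2 merges into node 0) — and find the resistance seen between A (node 1) and B (node 3).
Reduce the network between node 1 (A) and node 3 (B) by series/parallel combination:
  Rp1 = R1 ‖ R2 (parallel, both between nodes 0 and 1) = 1/(1/7.5 + 1/3900) = 7.486 Ω
  Rp2 = R3 ‖ R4 (parallel, both between nodes 0 and 3) = 1/(1/22 + 1/56) = 15.79 Ω
  Rs1 = Rp1 + Rp2 (series, joined only at node 0) = 7.486 + 15.79 = 23.28 Ω
  Rp3 = R5 ‖ Rs1 (parallel, both between nodes 1 and 3) = 1/(1/510 + 1/23.28) = 22.26 Ω
R_th = 22.26 Ω

Final answer: V_th = 4.019 V, R_th = 22.26 Ω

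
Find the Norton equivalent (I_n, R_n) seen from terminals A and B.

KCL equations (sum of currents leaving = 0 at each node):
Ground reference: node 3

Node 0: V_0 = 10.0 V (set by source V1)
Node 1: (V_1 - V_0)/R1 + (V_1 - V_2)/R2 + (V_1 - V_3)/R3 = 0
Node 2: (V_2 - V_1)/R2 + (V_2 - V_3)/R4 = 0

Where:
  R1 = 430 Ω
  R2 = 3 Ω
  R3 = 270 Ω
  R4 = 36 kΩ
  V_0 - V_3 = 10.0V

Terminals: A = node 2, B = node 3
Find the Thévenin equivalent first; then I_n = V_th/R_th and R_n = R_th.
Step 1 — V_th is the open-circuit voltage V_A - V_B (nothing connected across the terminals).
Nodal analysis, taking node 3 as the 0 V reference.
Source V1 fixes V_0 = 10 V.
KCL at each unknown node (sum of currents leaving = 0; resistances in Ω):
  Node 1: (V_1 - 10)/430 + (V_1 - V_2)/3 + (V_1 - 0)/270 = 0
  Node 2: (V_2 - V_1)/3 + (V_2 - 0)/36000 = 0
Collecting terms (coefficients in siemens):
  0.3394·V_1 - 0.3333·V_2 = 0.02326
  0.3334·V_2 - 0.3333·V_1 = 0
Determinant D = (0.3394)(0.3334) - (-0.3333)(-0.3333) = 0.002019
V_1 = [(0.02326)(0.3334) - (-0.3333)(0)]/D = 3.839 V
V_2 = [(0.3394)(0) - (0.02326)(-0.3333)]/D = 3.839 V
V_th = V_2 - V_3 = 3.839 - 0 = 3.839 V
Step 2 — R_th: zero the source — replace V1 by a short circuit (node 3 merges into node 0) — and find the resistance seen between A (node 2) and B (node 0).
Reduce the network between node 2 (A) and node 0 (B) by series/parallel combination:
  Rp1 = R1 ‖ R3 (parallel, both between nodes 0 and 1) = 1/(1/430 + 1/270) = 165.9 Ω
  Rs1 = R2 + Rp1 (series, joined only at node 1) = 3 + 165.9 = 168.9 Ω
  Rp2 = R4 ‖ Rs1 (parallel, both between nodes 0 and 2) = 1/(1/36000 + 1/168.9) = 168.1 Ω
R_th = 168.1 Ω
I_n = V_th/R_th = 3.839/168.1 = 0.02284 A, and R_n = R_th = 168.1 Ω

Final answer: I_n = 0.02284 A, R_n = 168.1 Ω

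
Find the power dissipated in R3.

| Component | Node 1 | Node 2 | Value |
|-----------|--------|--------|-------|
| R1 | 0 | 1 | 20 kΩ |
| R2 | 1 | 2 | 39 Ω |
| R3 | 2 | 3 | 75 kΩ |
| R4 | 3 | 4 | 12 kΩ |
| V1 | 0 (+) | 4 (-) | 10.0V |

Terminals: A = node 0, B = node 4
Nodal analysis, taking node 4 as the 0 V reference.
Source V1 fixes V_0 = 10 V.
KCL at each unknown node (sum of currents leaving = 0; resistances in Ω):
  Node 1: (V_1 - 10)/20000 + (V_1 - V_2)/39 = 0
  Node 2: (V_2 - V_1)/39 + (V_2 - V_3)/75000 = 0
  Node 3: (V_3 - V_2)/75000 + (V_3 - 0)/12000 = 0
Collecting terms (coefficients in siemens):
  0.02569·V_1 - 0.02564·V_2 = 0.0005
  0.02565·V_2 - 0.02564·V_1 - 0.00001333·V_3 = 0
  0.00009667·V_3 - 0.00001333·V_2 = 0
Solving these 3 simultaneous equations (Gaussian elimination) gives:
  V_1 = 8.132 V, V_2 = 8.128 V, V_3 = 1.121 V
I_R3 = (V_2 - V_3)/R3 = (8.128 - 1.121)/75000 = 0.00009342 A
P_R3 = I_R3² × R3 = (0.00009342)² × 75000 = 0.0006546 W

Final answer: 0.0006546 W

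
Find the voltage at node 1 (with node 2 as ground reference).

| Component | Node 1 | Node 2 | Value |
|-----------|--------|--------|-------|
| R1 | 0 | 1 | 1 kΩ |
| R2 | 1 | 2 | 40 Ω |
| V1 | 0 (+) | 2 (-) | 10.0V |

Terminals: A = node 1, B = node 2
Nodal analysis, taking node 2 as the 0 V reference.
Source V1 fixes V_0 = 10 V.
KCL at each unknown node (sum of currents leaving = 0; resistances in Ω):
  Node 1: (V_1 - 10)/1000 + (V_1 - 0)/40 = 0
Collecting terms: 0.026 × V_1 = 0.01  =>  V_1 = 0.3846 V
The requested potential is V_1 = 0.3846 V.

Final answer: V_1 = 0.3846 V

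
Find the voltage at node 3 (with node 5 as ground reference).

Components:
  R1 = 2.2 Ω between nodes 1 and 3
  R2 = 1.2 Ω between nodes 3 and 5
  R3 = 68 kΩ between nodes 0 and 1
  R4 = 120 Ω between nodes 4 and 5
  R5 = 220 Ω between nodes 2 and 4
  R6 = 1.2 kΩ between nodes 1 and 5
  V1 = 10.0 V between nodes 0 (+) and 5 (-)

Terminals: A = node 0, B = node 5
Nodal analysis, taking node 5 as the 0 V reference.
Source V1 fixes V_0 = 10 V.
KCL at each unknown node (sum of currents leaving = 0; resistances in Ω):
  Node 1: (V_1 - V_3)/2.2 + (V_1 - 10)/68000 + (V_1 - 0)/1200 = 0
  Node 2: (V_2 - V_4)/220 = 0
  Node 3: (V_3 - V_1)/2.2 + (V_3 - 0)/1.2 = 0
  Node 4: (V_4 - 0)/120 + (V_4 - V_2)/220 = 0
Collecting terms (coefficients in siemens):
  0.4554·V_1 - 0.4545·V_3 = 0.0001471
  0.004545·V_2 - 0.004545·V_4 = 0
  1.288·V_3 - 0.4545·V_1 = 0
  0.01288·V_4 - 0.004545·V_2 = 0
Solving these 4 simultaneous equations (Gaussian elimination) gives:
  V_1 = 0.0004986 V, V_2 = 0 V, V_3 = 0.000176 V, V_4 = 0 V
The requested potential is V_3 = 0.000176 V.

Final answer: V_3 = 0.000176 V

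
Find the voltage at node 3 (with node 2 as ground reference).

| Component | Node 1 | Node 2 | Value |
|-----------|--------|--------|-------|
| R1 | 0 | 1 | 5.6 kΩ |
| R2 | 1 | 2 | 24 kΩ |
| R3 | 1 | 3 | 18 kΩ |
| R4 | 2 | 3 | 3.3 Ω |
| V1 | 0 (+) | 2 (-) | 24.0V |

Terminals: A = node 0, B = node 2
Nodal analysis, taking node 2 as the 0 V reference.
Source V1 fixes V_0 = 24 V.
KCL at each unknown node (sum of currents leaving = 0; resistances in Ω):
  Node 1: (V_1 - 24)/5600 + (V_1 - 0)/24000 + (V_1 - V_3)/18000 = 0
  Node 3: (V_3 - V_1)/18000 + (V_3 - 0)/3.3 = 0
Collecting terms (coefficients in siemens):
  0.0002758·V_1 - 0.00005556·V_3 = 0.004286
  0.3031·V_3 - 0.00005556·V_1 = 0
Determinant D = (0.0002758)(0.3031) - (-0.00005556)(-0.00005556) = 0.00008359
V_1 = [(0.004286)(0.3031) - (-0.00005556)(0)]/D = 15.54 V
V_3 = [(0.0002758)(0) - (0.004286)(-0.00005556)]/D = 0.002849 V
The requested potential is V_3 = 0.002849 V.

Final answer: V_3 = 0.002849 V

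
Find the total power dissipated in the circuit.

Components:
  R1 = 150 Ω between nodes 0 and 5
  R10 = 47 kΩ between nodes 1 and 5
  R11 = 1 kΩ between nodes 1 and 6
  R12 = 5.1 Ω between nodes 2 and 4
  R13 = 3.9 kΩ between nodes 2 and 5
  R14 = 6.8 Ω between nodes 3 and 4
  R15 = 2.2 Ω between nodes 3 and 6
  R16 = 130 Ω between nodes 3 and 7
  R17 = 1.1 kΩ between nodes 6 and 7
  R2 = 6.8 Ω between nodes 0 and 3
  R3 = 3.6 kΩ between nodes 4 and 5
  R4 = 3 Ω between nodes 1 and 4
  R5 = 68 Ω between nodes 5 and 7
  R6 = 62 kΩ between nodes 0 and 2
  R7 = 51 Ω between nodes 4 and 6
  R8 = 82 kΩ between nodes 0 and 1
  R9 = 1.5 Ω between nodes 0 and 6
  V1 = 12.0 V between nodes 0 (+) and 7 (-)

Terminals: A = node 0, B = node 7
Nodal analysis, taking node 7 as the 0 V reference.
Source V1 fixes V_0 = 12 V.
KCL at each unknown node (sum of currents leaving = 0; resistances in Ω):
  Node 1: (V_1 - V_4)/3 + (V_1 - 12)/82000 + (V_1 - V_5)/47000 + (V_1 - V_6)/1000 = 0
  Node 2: (V_2 - 12)/62000 + (V_2 - V_4)/5.1 + (V_2 - V_5)/3900 = 0
  Node 3: (V_3 - 12)/6.8 + (V_3 - V_4)/6.8 + (V_3 - V_6)/2.2 + (V_3 - 0)/130 = 0
  Node 4: (V_4 - V_5)/3600 + (V_4 - V_1)/3 + (V_4 - V_6)/51 + (V_4 - V_2)/5.1 + (V_4 - V_3)/6.8 = 0
  Node 5: (V_5 - 12)/150 + (V_5 - V_4)/3600 + (V_5 - 0)/68 + (V_5 - V_1)/47000 + (V_5 - V_2)/3900 = 0
  Node 6: (V_6 - V_4)/51 + (V_6 - 12)/1.5 + (V_6 - V_1)/1000 + (V_6 - V_3)/2.2 + (V_6 - 0)/1100 = 0
Collecting terms (coefficients in siemens):
  0.3344·V_1 - 0.3333·V_4 - 0.00002128·V_5 - 0.001·V_6 = 0.0001463
  0.1964·V_2 - 0.1961·V_4 - 0.0002564·V_5 = 0.0001935
  0.7564·V_3 - 0.1471·V_4 - 0.4545·V_6 = 1.765
  0.6964·V_4 - 0.3333·V_1 - 0.1961·V_2 - 0.1471·V_3 - 0.0002778·V_5 - 0.01961·V_6 = 0
  0.02193·V_5 - 0.00002128·V_1 - 0.0002564·V_2 - 0.0002778·V_4 = 0.08
  1.143·V_6 - 0.001·V_1 - 0.4545·V_3 - 0.01961·V_4 = 8
Solving these 6 simultaneous equations (Gaussian elimination) gives:
  V_1 = 11.76 V, V_2 = 11.75 V, V_3 = 11.77 V, V_4 = 11.76 V
  V_5 = 3.946 V, V_6 = 11.89 V
Power in each resistor, P = (ΔV)²/R:
  P_R1 = (12 - 3.946)²/150 = 0.4324 W
  P_R2 = (12 - 11.77)²/6.8 = 0.008034 W
  P_R3 = (11.76 - 3.946)²/3600 = 0.01694 W
  P_R4 = (11.76 - 11.76)²/3 = 0.00000000204 W
  P_R5 = (3.946 - 0)²/68 = 0.229 W
  P_R6 = (12 - 11.75)²/62000 = 0.000001042 W
  P_R7 = (11.76 - 11.89)²/51 = 0.0003682 W
  P_R8 = (12 - 11.76)²/82000 = 0.0000007263 W
  P_R9 = (12 - 11.89)²/1.5 = 0.007621 W
  P_R10 = (11.76 - 3.946)²/47000 = 0.001298 W
  P_R11 = (11.76 - 11.89)²/1000 = 0.0000188 W
  P_R12 = (11.75 - 11.76)²/5.1 = 0.00002032 W
  P_R13 = (11.75 - 3.946)²/3900 = 0.0156 W
  P_R14 = (11.77 - 11.76)²/6.8 = 0.00001539 W
  P_R15 = (11.77 - 11.89)²/2.2 = 0.00731 W
  P_R16 = (11.77 - 0)²/130 = 1.065 W
  P_R17 = (11.89 - 0)²/1100 = 0.1286 W
P_total = P_R1 + P_R2 + P_R3 + P_R4 + P_R5 + P_R6 + P_R7 + P_R8 + P_R9 + P_R10 + P_R11 + P_R12 + P_R13 + P_R14 + P_R15 + P_R16 + P_R17 = 1.912 W

Final answer: 1.912 W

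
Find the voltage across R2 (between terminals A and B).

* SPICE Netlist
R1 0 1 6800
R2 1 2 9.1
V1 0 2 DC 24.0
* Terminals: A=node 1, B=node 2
R1 and R2 are in series across V1 (node 0 → node 1 → node 2), and the output A–B is taken across R2, so this is a voltage divider.
Series current: I = V1/(R1 + R2) = 24/(6800 + 9.1) = 24/6809 = 0.003525 A
V_R2 = I × R2 = V1 × R2/(R1 + R2) = 24 × 9.1/6809 = 0.03207 V

Final answer: 0.03207 V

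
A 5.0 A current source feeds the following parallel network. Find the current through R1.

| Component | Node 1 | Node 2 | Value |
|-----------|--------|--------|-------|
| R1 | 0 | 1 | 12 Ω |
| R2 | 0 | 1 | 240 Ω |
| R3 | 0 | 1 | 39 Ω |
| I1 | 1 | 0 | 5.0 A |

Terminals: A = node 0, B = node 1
All resistors sit directly between nodes 0 and 1, so they are in parallel and share one voltage V; the full source current 5 A splits among them.
1/R_par = 1/12 + 1/240 + 1/39 = 0.1131 S  =>  R_par = 8.839 Ω
V = I × R_par = 5 × 8.839 = 44.19 V
I_R1 = V/R1 = 44.19/12 = 3.683 A

Final answer: 3.683 A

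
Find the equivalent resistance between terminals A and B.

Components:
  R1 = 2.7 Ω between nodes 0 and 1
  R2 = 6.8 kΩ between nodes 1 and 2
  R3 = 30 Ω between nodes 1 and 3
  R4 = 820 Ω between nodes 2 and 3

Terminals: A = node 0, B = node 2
Reduce the network between node 0 (A) and node 2 (B) by series/parallel combination:
  Rs1 = R3 + R4 (series, joined only at node 3) = 30 + 820 = 850 Ω
  Rp1 = R2 ‖ Rs1 (parallel, both between nodes 1 and 2) = 1/(1/6800 + 1/850) = 755.6 Ω
  Rs2 = R1 + Rp1 (series, joined only at node 1) = 2.7 + 755.6 = 758.3 Ω
R_eq = 758.3 Ω

Final answer: 758.3 Ω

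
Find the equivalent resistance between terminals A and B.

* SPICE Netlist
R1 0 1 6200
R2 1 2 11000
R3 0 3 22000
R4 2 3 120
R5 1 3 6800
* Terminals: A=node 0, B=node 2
The network is not a plain series/parallel combination. Inject a 1 A test current into terminal A (node 0) and return it from terminal B (node 2); then R_eq = V_A / (1 A).
Nodal analysis, taking node 2 as the 0 V reference.
Current source I_test pushes 1 A into node 0 and draws it out of node 2.
KCL at each unknown node (sum of currents leaving = 0; resistances in Ω):
  Node 0: (V_0 - V_1)/6200 + (V_0 - V_3)/22000 - 1 = 0
  Node 1: (V_1 - V_0)/6200 + (V_1 - 0)/11000 + (V_1 - V_3)/6800 = 0
  Node 3: (V_3 - V_0)/22000 + (V_3 - V_1)/6800 + (V_3 - 0)/120 = 0
Collecting terms (coefficients in siemens):
  0.0002067·V_0 - 0.0001613·V_1 - 0.00004545·V_3 = 1
  0.0003993·V_1 - 0.0001613·V_0 - 0.0001471·V_3 = 0
  0.008526·V_3 - 0.00004545·V_0 - 0.0001471·V_1 = 0
Solving these 3 simultaneous equations (Gaussian elimination) gives:
  V_0 = 7128 V, V_1 = 2912 V, V_3 = 88.23 V
R_eq = V_0 / 1 A = 7128 Ω = 7.128 kΩ

Final answer: 7.128 kΩ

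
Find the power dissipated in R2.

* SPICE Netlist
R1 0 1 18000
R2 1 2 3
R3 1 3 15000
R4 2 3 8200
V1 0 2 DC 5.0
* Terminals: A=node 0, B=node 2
Nodal analysis, taking node 2 as the 0 V reference.
Source V1 fixes V_0 = 5 V.
KCL at each unknown node (sum of currents leaving = 0; resistances in Ω):
  Node 1: (V_1 - 5)/18000 + (V_1 - 0)/3 + (V_1 - V_3)/15000 = 0
  Node 3: (V_3 - V_1)/15000 + (V_3 - 0)/8200 = 0
Collecting terms (coefficients in siemens):
  0.3335·V_1 - 0.00006667·V_3 = 0.0002778
  0.0001886·V_3 - 0.00006667·V_1 = 0
Determinant D = (0.3335)(0.0001886) - (-0.00006667)(-0.00006667) = 0.00006289
V_1 = [(0.0002778)(0.0001886) - (-0.00006667)(0)]/D = 0.0008331 V
V_3 = [(0.3335)(0) - (0.0002778)(-0.00006667)]/D = 0.0002945 V
I_R2 = (V_1 - V_2)/R2 = (0.0008331 - 0)/3 = 0.0002777 A
P_R2 = I_R2² × R2 = (0.0002777)² × 3 = 0.0000002313 W

Final answer: 2.313e-07 W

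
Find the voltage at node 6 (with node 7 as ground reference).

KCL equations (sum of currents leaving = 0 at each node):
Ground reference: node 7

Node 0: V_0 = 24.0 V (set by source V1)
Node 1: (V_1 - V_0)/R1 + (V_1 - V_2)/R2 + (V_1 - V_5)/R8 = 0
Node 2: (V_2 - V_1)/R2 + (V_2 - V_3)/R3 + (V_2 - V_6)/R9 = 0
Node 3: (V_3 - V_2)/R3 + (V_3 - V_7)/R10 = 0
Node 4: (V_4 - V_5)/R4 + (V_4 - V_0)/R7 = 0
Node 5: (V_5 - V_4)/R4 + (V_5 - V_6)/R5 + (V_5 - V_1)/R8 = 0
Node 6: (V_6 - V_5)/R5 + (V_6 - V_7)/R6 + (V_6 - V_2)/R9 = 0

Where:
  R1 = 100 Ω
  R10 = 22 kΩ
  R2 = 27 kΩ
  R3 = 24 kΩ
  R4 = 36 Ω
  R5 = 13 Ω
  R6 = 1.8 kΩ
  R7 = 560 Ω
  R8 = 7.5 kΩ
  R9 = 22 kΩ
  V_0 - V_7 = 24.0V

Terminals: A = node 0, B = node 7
Nodal analysis, taking node 7 as the 0 V reference.
Source V1 fixes V_0 = 24 V.
KCL at each unknown node (sum of currents leaving = 0; resistances in Ω):
  Node 1: (V_1 - 24)/100 + (V_1 - V_2)/27000 + (V_1 - V_5)/7500 = 0
  Node 2: (V_2 - V_1)/27000 + (V_2 - V_3)/24000 + (V_2 - V_6)/22000 = 0
  Node 3: (V_3 - V_2)/24000 + (V_3 - 0)/22000 = 0
  Node 4: (V_4 - V_5)/36 + (V_4 - 24)/560 = 0
  Node 5: (V_5 - V_4)/36 + (V_5 - V_6)/13 + (V_5 - V_1)/7500 = 0
  Node 6: (V_6 - V_5)/13 + (V_6 - 0)/1800 + (V_6 - V_2)/22000 = 0
Collecting terms (coefficients in siemens):
  0.01017·V_1 - 0.00003704·V_2 - 0.0001333·V_5 = 0.24
  0.0001242·V_2 - 0.00003704·V_1 - 0.00004167·V_3 - 0.00004545·V_6 = 0
  0.00008712·V_3 - 0.00004167·V_2 = 0
  0.02956·V_4 - 0.02778·V_5 = 0.04286
  0.1048·V_5 - 0.0001333·V_1 - 0.02778·V_4 - 0.07692·V_6 = 0
  0.07752·V_6 - 0.00004545·V_2 - 0.07692·V_5 = 0
Solving these 6 simultaneous equations (Gaussian elimination) gives:
  V_1 = 23.9 V, V_2 = 16.44 V, V_3 = 7.863 V, V_4 = 18.7 V
  V_5 = 18.36 V, V_6 = 18.22 V
The requested potential is V_6 = 18.22 V.

Final answer: V_6 = 18.22 V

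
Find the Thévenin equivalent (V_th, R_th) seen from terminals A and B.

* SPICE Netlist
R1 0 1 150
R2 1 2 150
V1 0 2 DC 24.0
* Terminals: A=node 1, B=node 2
Step 1 — V_th is the open-circuit voltage V_A - V_B (nothing connected across the terminals).
Nodal analysis, taking node 2 as the 0 V reference.
Source V1 fixes V_0 = 24 V.
KCL at each unknown node (sum of currents leaving = 0; resistances in Ω):
  Node 1: (V_1 - 24)/150 + (V_1 - 0)/150 = 0
Collecting terms: 0.01333 × V_1 = 0.16  =>  V_1 = 12 V
V_th = V_1 - V_2 = 12 - 0 = 12 V
Step 2 — R_th: zero the source — replace V1 by a short circuit (node 2 merges into node 0) — and find the resistance seen between A (node 1) and B (node 0).
Reduce the network between node 1 (A) and node 0 (B) by series/parallel combination:
  Rp1 = R1 ‖ R2 (parallel, both between nodes 0 and 1) = 1/(1/150 + 1/150) = 75 Ω
R_th = 75 Ω

Final answer: V_th = 12 V, R_th = 75 Ω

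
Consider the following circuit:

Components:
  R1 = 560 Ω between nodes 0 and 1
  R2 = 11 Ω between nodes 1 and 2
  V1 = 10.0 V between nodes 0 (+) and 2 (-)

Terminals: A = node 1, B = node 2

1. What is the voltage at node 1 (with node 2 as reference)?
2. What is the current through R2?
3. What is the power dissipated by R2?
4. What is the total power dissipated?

Nodal analysis, taking node 2 as the 0 V reference.
Source V1 fixes V_0 = 10 V.
KCL at each unknown node (sum of currents leaving = 0; resistances in Ω):
  Node 1: (V_1 - 10)/560 + (V_1 - 0)/11 = 0
Collecting terms: 0.09269 × V_1 = 0.01786  =>  V_1 = 0.1926 V
Part 1:
  Read off the nodal solution: V_1 = 0.1926 V
Part 2:
  I_R2 = (V_1 - V_2)/R2 = (0.1926 - 0)/11 = 0.01751 A
  Magnitude: I_R2 = 0.01751 A
Part 3:
  I_R2 = (V_1 - V_2)/R2 = (0.1926 - 0)/11 = 0.01751 A
  P_R2 = I_R2² × R2 = (0.01751)² × 11 = 0.003374 W
Part 4:
  Power in each resistor, P = (ΔV)²/R:
    P_R1 = (10 - 0.1926)²/560 = 0.1718 W
    P_R2 = (0.1926 - 0)²/11 = 0.003374 W
  P_total = P_R1 + P_R2 = 0.1751 W

Final answers:
1. V_1 = 0.1926 V
2. I_R2 = 0.01751 A
3. P_R2 = 0.003374 W
4. P_total = 0.1751 W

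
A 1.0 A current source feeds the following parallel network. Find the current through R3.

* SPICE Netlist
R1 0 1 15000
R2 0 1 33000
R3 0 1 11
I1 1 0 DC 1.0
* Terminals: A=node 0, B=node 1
All resistors sit directly between nodes 0 and 1, so they are in parallel and share one voltage V; the full source current 1 A splits among them.
1/R_par = 1/15000 + 1/33000 + 1/11 = 0.09101 S  =>  R_par = 10.99 Ω
V = I × R_par = 1 × 10.99 = 10.99 V
I_R3 = V/R3 = 10.99/11 = 0.9989 A

Final answer: 0.9989 A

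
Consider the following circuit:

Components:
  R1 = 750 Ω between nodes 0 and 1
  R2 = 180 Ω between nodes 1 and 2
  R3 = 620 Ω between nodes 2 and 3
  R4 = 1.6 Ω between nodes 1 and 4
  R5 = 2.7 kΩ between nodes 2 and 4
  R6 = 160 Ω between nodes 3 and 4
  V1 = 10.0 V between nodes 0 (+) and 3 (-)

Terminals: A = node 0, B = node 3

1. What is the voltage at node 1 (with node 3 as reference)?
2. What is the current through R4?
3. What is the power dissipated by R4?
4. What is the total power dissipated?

Nodal analysis, taking node 3 as the 0 V reference.
Source V1 fixes V_0 = 10 V.
KCL at each unknown node (sum of currents leaving = 0; resistances in Ω):
  Node 1: (V_1 - 10)/750 + (V_1 - V_2)/180 + (V_1 - V_4)/1.6 = 0
  Node 2: (V_2 - V_1)/180 + (V_2 - 0)/620 + (V_2 - V_4)/2700 = 0
  Node 4: (V_4 - V_1)/1.6 + (V_4 - V_2)/2700 + (V_4 - 0)/160 = 0
Collecting terms (coefficients in siemens):
  0.6319·V_1 - 0.005556·V_2 - 0.625·V_4 = 0.01333
  0.007539·V_2 - 0.005556·V_1 - 0.0003704·V_4 = 0
  0.6316·V_4 - 0.625·V_1 - 0.0003704·V_2 = 0
Solving these 3 simultaneous equations (Gaussian elimination) gives:
  V_1 = 1.517 V, V_2 = 1.192 V, V_4 = 1.502 V
Part 1:
  Read off the nodal solution: V_1 = 1.517 V
Part 2:
  I_R4 = (V_1 - V_4)/R4 = (1.517 - 1.502)/1.6 = 0.009503 A
  Magnitude: I_R4 = 0.009503 A
Part 3:
  I_R4 = (V_1 - V_4)/R4 = (1.517 - 1.502)/1.6 = 0.009503 A
  P_R4 = I_R4² × R4 = (0.009503)² × 1.6 = 0.0001445 W
Part 4:
  Power in each resistor, P = (ΔV)²/R:
    P_R1 = (10 - 1.517)²/750 = 0.09594 W
    P_R2 = (1.517 - 1.192)²/180 = 0.0005881 W
    P_R3 = (1.192 - 0)²/620 = 0.002291 W
    P_R4 = (1.517 - 1.502)²/1.6 = 0.0001445 W
    P_R5 = (1.192 - 1.502)²/2700 = 0.00003563 W
    P_R6 = (0 - 1.502)²/160 = 0.0141 W
  P_total = P_R1 + P_R2 + P_R3 + P_R4 + P_R5 + P_R6 = 0.1131 W

Final answers:
1. V_1 = 1.517 V
2. I_R4 = 0.009503 A
3. P_R4 = 0.0001445 W
4. P_total = 0.1131 W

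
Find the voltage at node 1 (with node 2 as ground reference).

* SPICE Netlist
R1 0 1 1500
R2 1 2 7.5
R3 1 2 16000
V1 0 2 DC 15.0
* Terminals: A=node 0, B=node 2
Nodal analysis, taking node 2 as the 0 V reference.
Source V1 fixes V_0 = 15 V.
KCL at each unknown node (sum of currents leaving = 0; resistances in Ω):
  Node 1: (V_1 - 15)/1500 + (V_1 - 0)/7.5 + (V_1 - 0)/16000 = 0
Collecting terms: 0.1341 × V_1 = 0.01  =>  V_1 = 0.07459 V
The requested potential is V_1 = 0.07459 V.

Final answer: V_1 = 0.07459 V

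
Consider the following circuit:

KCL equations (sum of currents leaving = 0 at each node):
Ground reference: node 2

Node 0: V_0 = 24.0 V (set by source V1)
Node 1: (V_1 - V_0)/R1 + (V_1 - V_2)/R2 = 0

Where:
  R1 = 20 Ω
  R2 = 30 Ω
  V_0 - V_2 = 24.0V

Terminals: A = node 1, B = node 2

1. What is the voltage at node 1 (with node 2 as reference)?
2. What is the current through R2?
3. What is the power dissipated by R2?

Nodal analysis, taking node 2 as the 0 V reference.
Source V1 fixes V_0 = 24 V.
KCL at each unknown node (sum of currents leaving = 0; resistances in Ω):
  Node 1: (V_1 - 24)/20 + (V_1 - 0)/30 = 0
Collecting terms: 0.08333 × V_1 = 1.2  =>  V_1 = 14.4 V
Part 1:
  Read off the nodal solution: V_1 = 14.4 V
Part 2:
  I_R2 = (V_1 - V_2)/R2 = (14.4 - 0)/30 = 0.48 A
  Magnitude: I_R2 = 0.48 A
Part 3:
  I_R2 = (V_1 - V_2)/R2 = (14.4 - 0)/30 = 0.48 A
  P_R2 = I_R2² × R2 = (0.48)² × 30 = 6.912 W

Final answers:
1. V_1 = 14.4 V
2. I_R2 = 0.48 A
3. P_R2 = 6.912 W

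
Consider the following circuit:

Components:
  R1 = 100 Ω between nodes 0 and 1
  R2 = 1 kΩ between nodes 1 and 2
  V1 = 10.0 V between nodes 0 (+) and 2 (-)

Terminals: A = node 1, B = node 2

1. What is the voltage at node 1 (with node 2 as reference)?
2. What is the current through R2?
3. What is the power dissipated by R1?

Nodal analysis, taking node 2 as the 0 V reference.
Source V1 fixes V_0 = 10 V.
KCL at each unknown node (sum of currents leaving = 0; resistances in Ω):
  Node 1: (V_1 - 10)/100 + (V_1 - 0)/1000 = 0
Collecting terms: 0.011 × V_1 = 0.1  =>  V_1 = 9.091 V
Part 1:
  Read off the nodal solution: V_1 = 9.091 V
Part 2:
  I_R2 = (V_1 - V_2)/R2 = (9.091 - 0)/1000 = 0.009091 A
  Magnitude: I_R2 = 0.009091 A
Part 3:
  I_R1 = (V_0 - V_1)/R1 = (10 - 9.091)/100 = 0.009091 A
  P_R1 = I_R1² × R1 = (0.009091)² × 100 = 0.008264 W

Final answers:
1. V_1 = 9.091 V
2. I_R2 = 0.009091 A
3. P_R1 = 0.008264 W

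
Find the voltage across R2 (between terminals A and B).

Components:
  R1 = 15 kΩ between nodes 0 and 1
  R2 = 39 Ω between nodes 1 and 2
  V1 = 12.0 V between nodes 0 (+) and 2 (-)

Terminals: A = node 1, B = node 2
R1 and R2 are in series across V1 (node 0 → node 1 → node 2), and the output A–B is taken across R2, so this is a voltage divider.
Series current: I = V1/(R1 + R2) = 12/(15000 + 39) = 12/15040 = 0.0007979 A
V_R2 = I × R2 = V1 × R2/(R1 + R2) = 12 × 39/15040 = 0.03112 V

Final answer: 0.03112 V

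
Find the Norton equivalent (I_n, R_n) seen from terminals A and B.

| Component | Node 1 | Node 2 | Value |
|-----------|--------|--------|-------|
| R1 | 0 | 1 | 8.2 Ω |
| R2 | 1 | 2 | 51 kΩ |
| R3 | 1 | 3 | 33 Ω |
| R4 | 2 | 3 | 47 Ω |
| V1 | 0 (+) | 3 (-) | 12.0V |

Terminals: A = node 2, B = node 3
Find the Thévenin equivalent first; then I_n = V_th/R_th and R_n = R_th.
Step 1 — V_th is the open-circuit voltage V_A - V_B (nothing connected across the terminals).
Nodal analysis, taking node 3 as the 0 V reference.
Source V1 fixes V_0 = 12 V.
KCL at each unknown node (sum of currents leaving = 0; resistances in Ω):
  Node 1: (V_1 - 12)/8.2 + (V_1 - V_2)/51000 + (V_1 - 0)/33 = 0
  Node 2: (V_2 - V_1)/51000 + (V_2 - 0)/47 = 0
Collecting terms (coefficients in siemens):
  0.1523·V_1 - 0.00001961·V_2 = 1.463
  0.0213·V_2 - 0.00001961·V_1 = 0
Determinant D = (0.1523)(0.0213) - (-0.00001961)(-0.00001961) = 0.003243
V_1 = [(1.463)(0.0213) - (-0.00001961)(0)]/D = 9.61 V
V_2 = [(0.1523)(0) - (1.463)(-0.00001961)]/D = 0.008849 V
V_th = V_2 - V_3 = 0.008849 - 0 = 0.008849 V
Step 2 — R_th: zero the source — replace V1 by a short circuit (node 3 merges into node 0) — and find the resistance seen between A (node 2) and B (node 0).
Reduce the network between node 2 (A) and node 0 (B) by series/parallel combination:
  Rp1 = R1 ‖ R3 (parallel, both between nodes 0 and 1) = 1/(1/8.2 + 1/33) = 6.568 Ω
  Rs1 = R2 + Rp1 (series, joined only at node 1) = 51000 + 6.568 = 51010 Ω
  Rp2 = R4 ‖ Rs1 (parallel, both between nodes 0 and 2) = 1/(1/47 + 1/51010) = 46.96 Ω
R_th = 46.96 Ω
I_n = V_th/R_th = 0.008849/46.96 = 0.0001884 A, and R_n = R_th = 46.96 Ω

Final answer: I_n = 0.0001884 A, R_n = 46.96 Ω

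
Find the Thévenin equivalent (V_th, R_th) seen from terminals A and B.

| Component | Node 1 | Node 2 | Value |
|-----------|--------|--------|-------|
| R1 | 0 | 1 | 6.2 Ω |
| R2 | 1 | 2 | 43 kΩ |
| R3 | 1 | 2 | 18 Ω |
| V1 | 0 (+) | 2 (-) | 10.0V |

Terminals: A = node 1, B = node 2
Step 1 — V_th is the open-circuit voltage V_A - V_B (nothing connected across the terminals).
Nodal analysis, taking node 2 as the 0 V reference.
Source V1 fixes V_0 = 10 V.
KCL at each unknown node (sum of currents leaving = 0; resistances in Ω):
  Node 1: (V_1 - 10)/6.2 + (V_1 - 0)/43000 + (V_1 - 0)/18 = 0
Collecting terms: 0.2169 × V_1 = 1.613  =>  V_1 = 7.437 V
V_th = V_1 - V_2 = 7.437 - 0 = 7.437 V
Step 2 — R_th: zero the source — replace V1 by a short circuit (node 2 merges into node 0) — and find the resistance seen between A (node 1) and B (node 0).
Reduce the network between node 1 (A) and node 0 (B) by series/parallel combination:
  Rp1 = R1 ‖ R2 ‖ R3 (parallel, all between nodes 0 and 1) = 1/(1/6.2 + 1/43000 + 1/18) = 4.611 Ω
R_th = 4.611 Ω

Final answer: V_th = 7.437 V, R_th = 4.611 Ω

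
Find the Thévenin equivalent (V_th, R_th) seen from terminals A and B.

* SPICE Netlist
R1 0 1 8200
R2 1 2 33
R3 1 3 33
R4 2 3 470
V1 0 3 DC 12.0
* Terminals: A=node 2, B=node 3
Step 1 — V_th is the open-circuit voltage V_A - V_B (nothing connected across the terminals).
Nodal analysis, taking node 3 as the 0 V reference.
Source V1 fixes V_0 = 12 V.
KCL at each unknown node (sum of currents leaving = 0; resistances in Ω):
  Node 1: (V_1 - 12)/8200 + (V_1 - V_2)/33 + (V_1 - 0)/33 = 0
  Node 2: (V_2 - V_1)/33 + (V_2 - 0)/470 = 0
Collecting terms (coefficients in siemens):
  0.06073·V_1 - 0.0303·V_2 = 0.001463
  0.03243·V_2 - 0.0303·V_1 = 0
Determinant D = (0.06073)(0.03243) - (-0.0303)(-0.0303) = 0.001051
V_1 = [(0.001463)(0.03243) - (-0.0303)(0)]/D = 0.04515 V
V_2 = [(0.06073)(0) - (0.001463)(-0.0303)]/D = 0.04219 V
V_th = V_2 - V_3 = 0.04219 - 0 = 0.04219 V
Step 2 — R_th: zero the source — replace V1 by a short circuit (node 3 merges into node 0) — and find the resistance seen between A (node 2) and B (node 0).
Reduce the network between node 2 (A) and node 0 (B) by series/parallel combination:
  Rp1 = R1 ‖ R3 (parallel, both between nodes 0 and 1) = 1/(1/8200 + 1/33) = 32.87 Ω
  Rs1 = R2 + Rp1 (series, joined only at node 1) = 33 + 32.87 = 65.87 Ω
  Rp2 = R4 ‖ Rs1 (parallel, both between nodes 0 and 2) = 1/(1/470 + 1/65.87) = 57.77 Ω
R_th = 57.77 Ω

Final answer: V_th = 0.04219 V, R_th = 57.77 Ω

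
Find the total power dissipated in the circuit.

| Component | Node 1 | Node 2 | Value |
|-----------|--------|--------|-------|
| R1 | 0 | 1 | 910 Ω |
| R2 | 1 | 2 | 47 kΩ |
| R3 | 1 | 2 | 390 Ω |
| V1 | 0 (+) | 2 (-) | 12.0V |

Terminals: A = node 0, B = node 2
Nodal analysis, taking node 2 as the 0 V reference.
Source V1 fixes V_0 = 12 V.
KCL at each unknown node (sum of currents leaving = 0; resistances in Ω):
  Node 1: (V_1 - 12)/910 + (V_1 - 0)/47000 + (V_1 - 0)/390 = 0
Collecting terms: 0.003684 × V_1 = 0.01319  =>  V_1 = 3.579 V
Power in each resistor, P = (ΔV)²/R:
  P_R1 = (12 - 3.579)²/910 = 0.07792 W
  P_R2 = (3.579 - 0)²/47000 = 0.0002726 W
  P_R3 = (3.579 - 0)²/390 = 0.03285 W
P_total = P_R1 + P_R2 + P_R3 = 0.111 W

Final answer: 0.111 W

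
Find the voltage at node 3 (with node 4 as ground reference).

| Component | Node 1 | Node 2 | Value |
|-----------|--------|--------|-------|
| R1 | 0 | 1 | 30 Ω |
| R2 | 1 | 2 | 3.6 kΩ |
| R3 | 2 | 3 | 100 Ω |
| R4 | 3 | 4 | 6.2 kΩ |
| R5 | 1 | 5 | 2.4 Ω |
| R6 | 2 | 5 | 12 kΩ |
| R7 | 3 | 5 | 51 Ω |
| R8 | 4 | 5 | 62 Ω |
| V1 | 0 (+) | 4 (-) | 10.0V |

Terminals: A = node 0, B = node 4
Nodal analysis, taking node 4 as the 0 V reference.
Source V1 fixes V_0 = 10 V.
KCL at each unknown node (sum of currents leaving = 0; resistances in Ω):
  Node 1: (V_1 - 10)/30 + (V_1 - V_2)/3600 + (V_1 - V_5)/2.4 = 0
  Node 2: (V_2 - V_1)/3600 + (V_2 - V_3)/100 + (V_2 - V_5)/12000 = 0
  Node 3: (V_3 - V_2)/100 + (V_3 - 0)/6200 + (V_3 - V_5)/51 = 0
  Node 5: (V_5 - V_1)/2.4 + (V_5 - V_2)/12000 + (V_5 - V_3)/51 + (V_5 - 0)/62 = 0
Collecting terms (coefficients in siemens):
  0.4503·V_1 - 0.0002778·V_2 - 0.4167·V_5 = 0.3333
  0.01036·V_2 - 0.0002778·V_1 - 0.01·V_3 - 0.00008333·V_5 = 0
  0.02977·V_3 - 0.01·V_2 - 0.01961·V_5 = 0
  0.4525·V_5 - 0.4167·V_1 - 0.00008333·V_2 - 0.01961·V_3 = 0
Solving these 4 simultaneous equations (Gaussian elimination) gives:
  V_1 = 6.801 V, V_2 = 6.505 V, V_3 = 6.497 V, V_5 = 6.546 V
The requested potential is V_3 = 6.497 V.

Final answer: V_3 = 6.497 V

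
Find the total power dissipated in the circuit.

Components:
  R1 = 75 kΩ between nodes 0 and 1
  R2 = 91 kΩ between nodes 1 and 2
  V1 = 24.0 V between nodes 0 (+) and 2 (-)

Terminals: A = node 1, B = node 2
Nodal analysis, taking node 2 as the 0 V reference.
Source V1 fixes V_0 = 24 V.
KCL at each unknown node (sum of currents leaving = 0; resistances in Ω):
  Node 1: (V_1 - 24)/75000 + (V_1 - 0)/91000 = 0
Collecting terms: 0.00002432 × V_1 = 0.00032  =>  V_1 = 13.16 V
Power in each resistor, P = (ΔV)²/R:
  P_R1 = (24 - 13.16)²/75000 = 0.001568 W
  P_R2 = (13.16 - 0)²/91000 = 0.001902 W
P_total = P_R1 + P_R2 = 0.00347 W

Final answer: 0.00347 W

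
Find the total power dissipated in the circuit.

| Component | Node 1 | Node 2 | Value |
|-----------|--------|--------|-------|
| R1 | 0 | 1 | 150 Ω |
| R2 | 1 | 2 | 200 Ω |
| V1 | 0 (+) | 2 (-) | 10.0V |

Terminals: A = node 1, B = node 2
Nodal analysis, taking node 2 as the 0 V reference.
Source V1 fixes V_0 = 10 V.
KCL at each unknown node (sum of currents leaving = 0; resistances in Ω):
  Node 1: (V_1 - 10)/150 + (V_1 - 0)/200 = 0
Collecting terms: 0.01167 × V_1 = 0.06667  =>  V_1 = 5.714 V
Power in each resistor, P = (ΔV)²/R:
  P_R1 = (10 - 5.714)²/150 = 0.1224 W
  P_R2 = (5.714 - 0)²/200 = 0.1633 W
P_total = P_R1 + P_R2 = 0.2857 W

Final answer: 0.2857 W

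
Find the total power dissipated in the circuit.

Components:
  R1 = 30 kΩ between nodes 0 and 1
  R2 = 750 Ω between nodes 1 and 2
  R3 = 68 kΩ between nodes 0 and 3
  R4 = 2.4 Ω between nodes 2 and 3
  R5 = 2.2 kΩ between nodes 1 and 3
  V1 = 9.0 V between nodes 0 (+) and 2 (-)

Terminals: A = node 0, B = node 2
Nodal analysis, taking node 2 as the 0 V reference.
Source V1 fixes V_0 = 9 V.
KCL at each unknown node (sum of currents leaving = 0; resistances in Ω):
  Node 1: (V_1 - 9)/30000 + (V_1 - 0)/750 + (V_1 - V_3)/2200 = 0
  Node 3: (V_3 - 9)/68000 + (V_3 - 0)/2.4 + (V_3 - V_1)/2200 = 0
Collecting terms (coefficients in siemens):
  0.001821·V_1 - 0.0004545·V_3 = 0.0003
  0.4171·V_3 - 0.0004545·V_1 = 0.0001324
Determinant D = (0.001821)(0.4171) - (-0.0004545)(-0.0004545) = 0.0007595
V_1 = [(0.0003)(0.4171) - (-0.0004545)(0.0001324)]/D = 0.1648 V
V_3 = [(0.001821)(0.0001324) - (0.0003)(-0.0004545)]/D = 0.0004969 V
Power in each resistor, P = (ΔV)²/R:
  P_R1 = (9 - 0.1648)²/30000 = 0.002602 W
  P_R2 = (0.1648 - 0)²/750 = 0.00003623 W
  P_R3 = (9 - 0.0004969)²/68000 = 0.001191 W
  P_R4 = (0 - 0.0004969)²/2.4 = 0.0000001029 W
  P_R5 = (0.1648 - 0.0004969)²/2200 = 0.00001228 W
P_total = P_R1 + P_R2 + P_R3 + P_R4 + P_R5 = 0.003842 W

Final answer: 0.003842 W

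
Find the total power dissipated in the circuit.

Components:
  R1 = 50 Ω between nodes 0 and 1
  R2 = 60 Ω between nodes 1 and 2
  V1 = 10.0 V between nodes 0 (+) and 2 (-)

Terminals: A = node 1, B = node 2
Nodal analysis, taking node 2 as the 0 V reference.
Source V1 fixes V_0 = 10 V.
KCL at each unknown node (sum of currents leaving = 0; resistances in Ω):
  Node 1: (V_1 - 10)/50 + (V_1 - 0)/60 = 0
Collecting terms: 0.03667 × V_1 = 0.2  =>  V_1 = 5.455 V
Power in each resistor, P = (ΔV)²/R:
  P_R1 = (10 - 5.455)²/50 = 0.4132 W
  P_R2 = (5.455 - 0)²/60 = 0.4959 W
P_total = P_R1 + P_R2 = 0.9091 W

Final answer: 0.9091 W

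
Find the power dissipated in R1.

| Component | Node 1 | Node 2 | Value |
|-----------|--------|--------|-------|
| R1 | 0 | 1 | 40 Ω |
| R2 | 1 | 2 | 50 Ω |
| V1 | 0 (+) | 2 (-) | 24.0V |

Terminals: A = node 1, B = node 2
Nodal analysis, taking node 2 as the 0 V reference.
Source V1 fixes V_0 = 24 V.
KCL at each unknown node (sum of currents leaving = 0; resistances in Ω):
  Node 1: (V_1 - 24)/40 + (V_1 - 0)/50 = 0
Collecting terms: 0.045 × V_1 = 0.6  =>  V_1 = 13.33 V
I_R1 = (V_0 - V_1)/R1 = (24 - 13.33)/40 = 0.2667 A
P_R1 = I_R1² × R1 = (0.2667)² × 40 = 2.844 W

Final answer: 2.844 W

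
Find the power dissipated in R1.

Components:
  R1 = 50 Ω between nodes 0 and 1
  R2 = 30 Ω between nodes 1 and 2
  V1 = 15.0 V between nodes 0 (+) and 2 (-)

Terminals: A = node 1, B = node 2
Nodal analysis, taking node 2 as the 0 V reference.
Source V1 fixes V_0 = 15 V.
KCL at each unknown node (sum of currents leaving = 0; resistances in Ω):
  Node 1: (V_1 - 15)/50 + (V_1 - 0)/30 = 0
Collecting terms: 0.05333 × V_1 = 0.3  =>  V_1 = 5.625 V
I_R1 = (V_0 - V_1)/R1 = (15 - 5.625)/50 = 0.1875 A
P_R1 = I_R1² × R1 = (0.1875)² × 50 = 1.758 W

Final answer: 1.758 W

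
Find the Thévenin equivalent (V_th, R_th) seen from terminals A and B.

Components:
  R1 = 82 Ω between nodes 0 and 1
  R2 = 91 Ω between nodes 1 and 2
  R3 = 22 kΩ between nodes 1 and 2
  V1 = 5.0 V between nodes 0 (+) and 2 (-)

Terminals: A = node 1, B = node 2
Step 1 — V_th is the open-circuit voltage V_A - V_B (nothing connected across the terminals).
Nodal analysis, taking node 2 as the 0 V reference.
Source V1 fixes V_0 = 5 V.
KCL at each unknown node (sum of currents leaving = 0; resistances in Ω):
  Node 1: (V_1 - 5)/82 + (V_1 - 0)/91 + (V_1 - 0)/22000 = 0
Collecting terms: 0.02323 × V_1 = 0.06098  =>  V_1 = 2.625 V
V_th = V_1 - V_2 = 2.625 - 0 = 2.625 V
Step 2 — R_th: zero the source — replace V1 by a short circuit (node 2 merges into node 0) — and find the resistance seen between A (node 1) and B (node 0).
Reduce the network between node 1 (A) and node 0 (B) by series/parallel combination:
  Rp1 = R1 ‖ R2 ‖ R3 (parallel, all between nodes 0 and 1) = 1/(1/82 + 1/91 + 1/22000) = 43.05 Ω
R_th = 43.05 Ω

Final answer: V_th = 2.625 V, R_th = 43.05 Ω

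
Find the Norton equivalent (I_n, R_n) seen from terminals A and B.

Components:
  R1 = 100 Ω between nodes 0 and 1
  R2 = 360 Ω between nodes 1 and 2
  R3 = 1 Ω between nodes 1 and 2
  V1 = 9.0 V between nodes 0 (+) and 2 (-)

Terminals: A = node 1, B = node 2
Find the Thévenin equivalent first; then I_n = V_th/R_th and R_n = R_th.
Step 1 — V_th is the open-circuit voltage V_A - V_B (nothing connected across the terminals).
Nodal analysis, taking node 2 as the 0 V reference.
Source V1 fixes V_0 = 9 V.
KCL at each unknown node (sum of currents leaving = 0; resistances in Ω):
  Node 1: (V_1 - 9)/100 + (V_1 - 0)/360 + (V_1 - 0)/1 = 0
Collecting terms: 1.013 × V_1 = 0.09  =>  V_1 = 0.08886 V
V_th = V_1 - V_2 = 0.08886 - 0 = 0.08886 V
Step 2 — R_th: zero the source — replace V1 by a short circuit (node 2 merges into node 0) — and find the resistance seen between A (node 1) and B (node 0).
Reduce the network between node 1 (A) and node 0 (B) by series/parallel combination:
  Rp1 = R1 ‖ R2 ‖ R3 (parallel, all between nodes 0 and 1) = 1/(1/100 + 1/360 + 1/1) = 0.9874 Ω
R_th = 0.9874 Ω
I_n = V_th/R_th = 0.08886/0.9874 = 0.09 A, and R_n = R_th = 0.9874 Ω

Final answer: I_n = 0.09 A, R_n = 0.9874 Ω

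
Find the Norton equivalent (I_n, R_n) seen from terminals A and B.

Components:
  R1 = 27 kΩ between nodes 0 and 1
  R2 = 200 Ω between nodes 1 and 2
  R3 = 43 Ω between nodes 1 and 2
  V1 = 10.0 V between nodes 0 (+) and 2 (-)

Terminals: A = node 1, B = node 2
Find the Thévenin equivalent first; then I_n = V_th/R_th and R_n = R_th.
Step 1 — V_th is the open-circuit voltage V_A - V_B (nothing connected across the terminals).
Nodal analysis, taking node 2 as the 0 V reference.
Source V1 fixes V_0 = 10 V.
KCL at each unknown node (sum of currents leaving = 0; resistances in Ω):
  Node 1: (V_1 - 10)/27000 + (V_1 - 0)/200 + (V_1 - 0)/43 = 0
Collecting terms: 0.02829 × V_1 = 0.0003704  =>  V_1 = 0.01309 V
V_th = V_1 - V_2 = 0.01309 - 0 = 0.01309 V
Step 2 — R_th: zero the source — replace V1 by a short circuit (node 2 merges into node 0) — and find the resistance seen between A (node 1) and B (node 0).
Reduce the network between node 1 (A) and node 0 (B) by series/parallel combination:
  Rp1 = R1 ‖ R2 ‖ R3 (parallel, all between nodes 0 and 1) = 1/(1/27000 + 1/200 + 1/43) = 35.34 Ω
R_th = 35.34 Ω
I_n = V_th/R_th = 0.01309/35.34 = 0.0003704 A, and R_n = R_th = 35.34 Ω

Final answer: I_n = 0.0003704 A, R_n = 35.34 Ω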